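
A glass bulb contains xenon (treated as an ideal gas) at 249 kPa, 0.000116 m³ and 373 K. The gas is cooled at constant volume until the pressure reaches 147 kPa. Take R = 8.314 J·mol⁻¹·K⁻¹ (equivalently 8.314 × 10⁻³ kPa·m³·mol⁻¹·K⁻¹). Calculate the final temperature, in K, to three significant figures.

Isochoric, so P/T is constant: V₂ = V₁; T₂ = T₁·(P₂/P₁) = 220.2 K.

T₂ ≈ 220 K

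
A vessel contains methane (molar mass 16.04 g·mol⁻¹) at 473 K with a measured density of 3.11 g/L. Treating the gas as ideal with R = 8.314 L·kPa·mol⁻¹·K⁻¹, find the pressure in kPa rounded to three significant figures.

P ≈ 762 kPa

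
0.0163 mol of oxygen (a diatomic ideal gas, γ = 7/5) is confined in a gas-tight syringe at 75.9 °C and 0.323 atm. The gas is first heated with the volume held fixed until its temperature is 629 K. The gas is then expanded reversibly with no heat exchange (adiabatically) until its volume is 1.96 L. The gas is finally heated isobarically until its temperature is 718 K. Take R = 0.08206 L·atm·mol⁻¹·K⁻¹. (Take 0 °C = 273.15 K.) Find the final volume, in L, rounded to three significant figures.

Convert: T₁ = 349.0 K.
From PV = nRT: V₁ = nRT₁/P₁ = 1.445 L.
V constant ⇒ P ∝ T: V₂ = V₁; P₂ = P₁·(T₂/T₁) = 0.5821 atm.
Adiabatic (γ = 7/5), T V^(γ−1) and P V^γ constant: T₃ = T₂·(V₂/V₃)^(γ−1) = 556.9 K; P₃ = P₂·(V₂/V₃)^γ = 0.3800 atm.
Isobaric, so V/T is constant: P₄ = P₃; V₄ = V₃·(T₄/T₃) = 2.527 L.

V₄ ≈ 2.53 L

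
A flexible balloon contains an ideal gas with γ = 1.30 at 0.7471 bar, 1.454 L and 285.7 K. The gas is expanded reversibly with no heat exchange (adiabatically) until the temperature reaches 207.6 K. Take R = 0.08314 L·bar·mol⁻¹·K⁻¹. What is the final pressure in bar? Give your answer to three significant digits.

P₂ ≈ 0.187 bar

Adiabatic (γ = 1.30), T V^(γ−1) and P V^γ constant: P₂ = P₁·(T₂/T₁)^(γ/(γ−1)) = 0.1872 bar; V₂ = V₁·(T₁/T₂)^(1/(γ−1)) = 4.215 L.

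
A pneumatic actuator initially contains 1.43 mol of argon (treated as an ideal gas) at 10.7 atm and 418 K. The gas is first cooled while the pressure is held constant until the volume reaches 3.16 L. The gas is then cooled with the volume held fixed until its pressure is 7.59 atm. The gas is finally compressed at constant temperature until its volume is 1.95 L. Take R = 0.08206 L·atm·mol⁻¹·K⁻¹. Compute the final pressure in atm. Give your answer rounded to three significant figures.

From PV = nRT: V₁ = nRT₁/P₁ = 4.584 L.
P constant ⇒ V ∝ T: P₂ = P₁; T₂ = T₁·(V₂/V₁) = 288.1 K.
Isochoric, so P/T is constant: V₃ = V₂; T₃ = T₂·(P₃/P₂) = 204.4 K.
Isothermal, so P V is constant: T₄ = T₃; P₄ = P₃·(V₃/V₄) = 12.30 atm.

P₄ ≈ 12.3 atm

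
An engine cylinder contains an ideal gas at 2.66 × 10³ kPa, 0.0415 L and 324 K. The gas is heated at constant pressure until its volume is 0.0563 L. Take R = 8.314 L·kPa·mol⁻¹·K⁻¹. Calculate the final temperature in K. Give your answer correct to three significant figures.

P constant ⇒ V ∝ T: P₂ = P₁; T₂ = T₁·(V₂/V₁) = 439.5 K.

T₂ ≈ 440 K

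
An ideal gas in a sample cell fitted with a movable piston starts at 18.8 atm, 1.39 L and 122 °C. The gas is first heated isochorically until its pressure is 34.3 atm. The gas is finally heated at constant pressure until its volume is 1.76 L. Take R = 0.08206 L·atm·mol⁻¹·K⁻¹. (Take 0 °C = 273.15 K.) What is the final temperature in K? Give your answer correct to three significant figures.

T₃ ≈ 913 K

Convert: T₁ = 395.1 K.
V constant ⇒ P ∝ T: V₂ = V₁; T₂ = T₁·(P₂/P₁) = 720.9 K.
Isobaric, so V/T is constant: P₃ = P₂; T₃ = T₂·(V₃/V₂) = 912.8 K.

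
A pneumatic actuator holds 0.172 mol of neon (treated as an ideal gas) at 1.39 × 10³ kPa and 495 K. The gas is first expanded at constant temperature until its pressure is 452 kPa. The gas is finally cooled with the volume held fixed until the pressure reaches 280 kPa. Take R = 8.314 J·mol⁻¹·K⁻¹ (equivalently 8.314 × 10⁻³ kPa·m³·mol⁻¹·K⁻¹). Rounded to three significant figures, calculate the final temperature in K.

T₃ ≈ 307 K

From PV = nRT: V₁ = nRT₁/P₁ = 0.0005092 m³.
Isothermal, so P V is constant: T₂ = T₁; V₂ = V₁·(P₁/P₂) = 0.001566 m³.
Isochoric, so P/T is constant: V₃ = V₂; T₃ = T₂·(P₃/P₂) = 306.6 K.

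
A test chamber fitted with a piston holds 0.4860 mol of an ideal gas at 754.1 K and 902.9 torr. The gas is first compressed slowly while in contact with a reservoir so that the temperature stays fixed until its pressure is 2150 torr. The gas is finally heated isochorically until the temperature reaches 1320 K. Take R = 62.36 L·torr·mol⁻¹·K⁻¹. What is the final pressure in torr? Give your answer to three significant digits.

P₃ ≈ 3.76e+03 torr

From PV = nRT: V₁ = nRT₁/P₁ = 25.31 L.
Isothermal, so P V is constant: T₂ = T₁; V₂ = V₁·(P₁/P₂) = 10.63 L.
V constant ⇒ P ∝ T: V₃ = V₂; P₃ = P₂·(T₃/T₂) = 3763 torr.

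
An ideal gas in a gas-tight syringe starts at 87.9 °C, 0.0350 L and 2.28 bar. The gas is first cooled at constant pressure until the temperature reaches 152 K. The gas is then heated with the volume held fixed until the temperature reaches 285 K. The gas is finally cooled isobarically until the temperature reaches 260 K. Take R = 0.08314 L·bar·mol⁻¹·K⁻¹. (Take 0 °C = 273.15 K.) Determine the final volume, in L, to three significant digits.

V₄ ≈ 0.0134 L

Convert: T₁ = 361.0 K.
Isobaric, so V/T is constant: P₂ = P₁; V₂ = V₁·(T₂/T₁) = 0.01473 L.
Isochoric, so P/T is constant: V₃ = V₂; P₃ = P₂·(T₃/T₂) = 4.275 bar.
P constant ⇒ V ∝ T: P₄ = P₃; V₄ = V₃·(T₄/T₃) = 0.01344 L.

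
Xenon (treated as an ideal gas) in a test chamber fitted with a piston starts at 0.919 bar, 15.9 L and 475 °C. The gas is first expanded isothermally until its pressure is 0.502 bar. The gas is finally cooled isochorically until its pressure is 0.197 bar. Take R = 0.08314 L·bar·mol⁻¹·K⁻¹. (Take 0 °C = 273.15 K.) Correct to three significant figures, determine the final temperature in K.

Convert: T₁ = 748.1 K.
T constant ⇒ Boyle's law P V = const: T₂ = T₁; V₂ = V₁·(P₁/P₂) = 29.11 L.
V constant ⇒ P ∝ T: V₃ = V₂; T₃ = T₂·(P₃/P₂) = 293.6 K.

T₃ ≈ 294 K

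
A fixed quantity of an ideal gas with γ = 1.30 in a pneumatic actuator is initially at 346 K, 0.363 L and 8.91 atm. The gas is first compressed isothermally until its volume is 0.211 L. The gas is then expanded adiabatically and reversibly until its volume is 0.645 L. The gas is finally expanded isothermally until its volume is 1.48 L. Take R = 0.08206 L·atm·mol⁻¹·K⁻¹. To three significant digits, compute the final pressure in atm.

P₄ ≈ 1.56 atm

Isothermal, so P V is constant: T₂ = T₁; P₂ = P₁·(V₁/V₂) = 15.33 atm.
Reversible adiabatic, γ = 1.30: T₃ = T₂·(V₂/V₃)^(γ−1) = 247.5 K; P₃ = P₂·(V₂/V₃)^γ = 3.586 atm.
Isothermal, so P V is constant: T₄ = T₃; P₄ = P₃·(V₃/V₄) = 1.563 atm.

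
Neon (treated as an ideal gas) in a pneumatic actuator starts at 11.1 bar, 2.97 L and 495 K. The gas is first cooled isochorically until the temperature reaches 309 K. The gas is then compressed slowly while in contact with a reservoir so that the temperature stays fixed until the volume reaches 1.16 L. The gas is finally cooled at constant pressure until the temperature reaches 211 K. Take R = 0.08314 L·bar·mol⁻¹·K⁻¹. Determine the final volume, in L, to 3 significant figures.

V constant ⇒ P ∝ T: V₂ = V₁; P₂ = P₁·(T₂/T₁) = 6.929 bar.
Isothermal, so P V is constant: T₃ = T₂; P₃ = P₂·(V₂/V₃) = 17.74 bar.
Isobaric, so V/T is constant: P₄ = P₃; V₄ = V₃·(T₄/T₃) = 0.7921 L.

V₄ ≈ 0.792 L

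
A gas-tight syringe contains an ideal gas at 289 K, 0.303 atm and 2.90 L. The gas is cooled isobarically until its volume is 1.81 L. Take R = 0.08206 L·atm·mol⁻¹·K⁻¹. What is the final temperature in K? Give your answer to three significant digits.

P constant ⇒ V ∝ T: P₂ = P₁; T₂ = T₁·(V₂/V₁) = 180.4 K.

T₂ ≈ 180 K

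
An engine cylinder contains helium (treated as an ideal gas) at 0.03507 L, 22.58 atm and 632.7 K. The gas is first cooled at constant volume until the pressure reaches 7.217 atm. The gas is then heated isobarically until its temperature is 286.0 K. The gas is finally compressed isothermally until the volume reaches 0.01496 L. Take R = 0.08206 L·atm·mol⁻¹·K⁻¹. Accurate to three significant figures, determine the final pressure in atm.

P₄ ≈ 23.9 atm

V constant ⇒ P ∝ T: V₂ = V₁; T₂ = T₁·(P₂/P₁) = 202.2 K.
Isobaric, so V/T is constant: P₃ = P₂; V₃ = V₂·(T₃/T₂) = 0.04960 L.
T constant ⇒ Boyle's law P V = const: T₄ = T₃; P₄ = P₃·(V₃/V₄) = 23.93 atm.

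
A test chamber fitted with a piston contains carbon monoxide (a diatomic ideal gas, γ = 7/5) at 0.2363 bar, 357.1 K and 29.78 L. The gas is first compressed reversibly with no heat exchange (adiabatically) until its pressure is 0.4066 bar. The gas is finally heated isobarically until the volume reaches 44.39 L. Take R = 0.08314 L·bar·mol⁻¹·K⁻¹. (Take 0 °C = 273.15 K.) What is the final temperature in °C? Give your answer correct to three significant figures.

Adiabatic (γ = 7/5), T V^(γ−1) and P V^γ constant: T₂ = T₁·(P₂/P₁)^((γ−1)/γ) = 417.0 K; V₂ = V₁·(P₁/P₂)^(1/γ) = 20.21 L.
P constant ⇒ V ∝ T: P₃ = P₂; T₃ = T₂·(V₃/V₂) = 915.9 K.

T₃ ≈ 643 °C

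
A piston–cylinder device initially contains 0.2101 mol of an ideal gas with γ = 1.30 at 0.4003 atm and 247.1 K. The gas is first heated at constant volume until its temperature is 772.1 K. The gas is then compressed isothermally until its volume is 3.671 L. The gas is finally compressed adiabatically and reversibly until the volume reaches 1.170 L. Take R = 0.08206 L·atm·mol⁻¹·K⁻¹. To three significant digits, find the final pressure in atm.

From PV = nRT: V₁ = nRT₁/P₁ = 10.64 L.
V constant ⇒ P ∝ T: V₂ = V₁; P₂ = P₁·(T₂/T₁) = 1.251 atm.
T constant ⇒ Boyle's law P V = const: T₃ = T₂; P₃ = P₂·(V₂/V₃) = 3.626 atm.
Reversible adiabatic, γ = 1.30: T₄ = T₃·(V₃/V₄)^(γ−1) = 1088 K; P₄ = P₃·(V₃/V₄)^γ = 16.03 atm.

P₄ ≈ 16.0 atm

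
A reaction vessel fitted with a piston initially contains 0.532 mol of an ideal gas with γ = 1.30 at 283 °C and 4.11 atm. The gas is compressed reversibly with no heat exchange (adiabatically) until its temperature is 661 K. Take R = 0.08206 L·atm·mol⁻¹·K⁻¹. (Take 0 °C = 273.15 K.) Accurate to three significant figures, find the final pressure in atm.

P₂ ≈ 8.69 atm

Convert: T₁ = 556.1 K.
From PV = nRT: V₁ = nRT₁/P₁ = 5.907 L.
Adiabatic (γ = 1.30), T V^(γ−1) and P V^γ constant: P₂ = P₁·(T₂/T₁)^(γ/(γ−1)) = 8.687 atm; V₂ = V₁·(T₁/T₂)^(1/(γ−1)) = 3.322 L.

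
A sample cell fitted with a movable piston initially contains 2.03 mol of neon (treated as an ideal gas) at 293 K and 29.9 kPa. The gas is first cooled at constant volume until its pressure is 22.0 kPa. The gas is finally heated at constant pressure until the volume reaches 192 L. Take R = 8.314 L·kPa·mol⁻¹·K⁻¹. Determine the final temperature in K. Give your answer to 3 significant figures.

From PV = nRT: V₁ = nRT₁/P₁ = 165.4 L.
Isochoric, so P/T is constant: V₂ = V₁; T₂ = T₁·(P₂/P₁) = 215.6 K.
Isobaric, so V/T is constant: P₃ = P₂; T₃ = T₂·(V₃/V₂) = 250.3 K.

T₃ ≈ 250 K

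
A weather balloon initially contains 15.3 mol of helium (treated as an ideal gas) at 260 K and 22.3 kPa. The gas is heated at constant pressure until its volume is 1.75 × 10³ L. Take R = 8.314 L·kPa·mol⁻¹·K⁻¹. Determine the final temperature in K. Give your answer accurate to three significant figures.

T₂ ≈ 307 K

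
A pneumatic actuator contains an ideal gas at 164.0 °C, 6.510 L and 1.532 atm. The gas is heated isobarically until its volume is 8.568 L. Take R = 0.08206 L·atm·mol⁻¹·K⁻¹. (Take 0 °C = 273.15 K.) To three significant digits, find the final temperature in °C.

T₂ ≈ 302 °C

Convert: T₁ = 437.1 K.
P constant ⇒ V ∝ T: P₂ = P₁; T₂ = T₁·(V₂/V₁) = 575.3 K.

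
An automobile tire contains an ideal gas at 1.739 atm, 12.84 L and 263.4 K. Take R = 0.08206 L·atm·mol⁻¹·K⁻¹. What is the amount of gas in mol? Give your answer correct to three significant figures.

n ≈ 1.03 mol

PV = nRT ⇒ n = PV/(RT) = (1.739 × 12.84) / (0.08206 × 263.4)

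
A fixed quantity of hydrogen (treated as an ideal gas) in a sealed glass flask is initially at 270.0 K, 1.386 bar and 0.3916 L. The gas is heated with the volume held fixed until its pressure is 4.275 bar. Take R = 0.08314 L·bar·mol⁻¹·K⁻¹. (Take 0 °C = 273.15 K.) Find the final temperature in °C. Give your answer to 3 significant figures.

T₂ ≈ 560 °C

V constant ⇒ P ∝ T: V₂ = V₁; T₂ = T₁·(P₂/P₁) = 832.8 K.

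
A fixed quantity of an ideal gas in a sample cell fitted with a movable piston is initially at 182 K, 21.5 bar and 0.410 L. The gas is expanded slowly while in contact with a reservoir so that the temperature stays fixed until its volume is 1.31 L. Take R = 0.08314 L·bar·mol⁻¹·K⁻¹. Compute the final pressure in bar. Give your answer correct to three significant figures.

Isothermal, so P V is constant: T₂ = T₁; P₂ = P₁·(V₁/V₂) = 6.729 bar.

P₂ ≈ 6.73 bar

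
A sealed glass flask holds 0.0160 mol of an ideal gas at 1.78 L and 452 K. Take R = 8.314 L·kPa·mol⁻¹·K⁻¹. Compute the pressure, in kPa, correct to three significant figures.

P ≈ 33.8 kPa

PV = nRT ⇒ P = nRT/V = (0.0160 × 8.314 × 452) / 1.78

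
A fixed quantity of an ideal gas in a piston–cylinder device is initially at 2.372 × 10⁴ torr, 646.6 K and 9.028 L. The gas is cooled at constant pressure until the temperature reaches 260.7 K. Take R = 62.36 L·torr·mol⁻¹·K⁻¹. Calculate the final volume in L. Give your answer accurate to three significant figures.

P constant ⇒ V ∝ T: P₂ = P₁; V₂ = V₁·(T₂/T₁) = 3.640 L.

V₂ ≈ 3.64 L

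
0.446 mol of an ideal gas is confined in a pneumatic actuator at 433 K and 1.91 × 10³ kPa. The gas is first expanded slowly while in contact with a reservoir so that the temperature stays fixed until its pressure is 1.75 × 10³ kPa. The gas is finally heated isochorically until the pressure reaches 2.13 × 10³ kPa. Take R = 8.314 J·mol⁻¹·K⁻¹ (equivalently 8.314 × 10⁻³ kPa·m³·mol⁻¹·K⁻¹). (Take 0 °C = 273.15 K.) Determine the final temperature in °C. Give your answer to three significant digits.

T₃ ≈ 254 °C

From PV = nRT: V₁ = nRT₁/P₁ = 0.0008406 m³.
T constant ⇒ Boyle's law P V = const: T₂ = T₁; V₂ = V₁·(P₁/P₂) = 0.0009175 m³.
V constant ⇒ P ∝ T: V₃ = V₂; T₃ = T₂·(P₃/P₂) = 527.0 K.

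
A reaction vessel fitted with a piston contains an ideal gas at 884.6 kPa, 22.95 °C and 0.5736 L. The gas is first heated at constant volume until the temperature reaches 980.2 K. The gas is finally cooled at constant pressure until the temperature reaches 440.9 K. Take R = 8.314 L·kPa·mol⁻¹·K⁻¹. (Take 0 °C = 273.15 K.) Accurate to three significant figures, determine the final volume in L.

Convert: T₁ = 296.1 K.
V constant ⇒ P ∝ T: V₂ = V₁; P₂ = P₁·(T₂/T₁) = 2928 kPa.
Isobaric, so V/T is constant: P₃ = P₂; V₃ = V₂·(T₃/T₂) = 0.2580 L.

V₃ ≈ 0.258 L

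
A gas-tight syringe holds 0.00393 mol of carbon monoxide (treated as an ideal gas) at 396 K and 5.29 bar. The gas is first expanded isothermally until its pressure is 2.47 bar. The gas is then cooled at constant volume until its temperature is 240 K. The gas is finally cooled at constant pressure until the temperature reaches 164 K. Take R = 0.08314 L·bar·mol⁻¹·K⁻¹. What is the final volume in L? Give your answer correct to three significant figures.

V₄ ≈ 0.0358 L

From PV = nRT: V₁ = nRT₁/P₁ = 0.02446 L.
Isothermal, so P V is constant: T₂ = T₁; V₂ = V₁·(P₁/P₂) = 0.05238 L.
Isochoric, so P/T is constant: V₃ = V₂; P₃ = P₂·(T₃/T₂) = 1.497 bar.
P constant ⇒ V ∝ T: P₄ = P₃; V₄ = V₃·(T₄/T₃) = 0.03580 L.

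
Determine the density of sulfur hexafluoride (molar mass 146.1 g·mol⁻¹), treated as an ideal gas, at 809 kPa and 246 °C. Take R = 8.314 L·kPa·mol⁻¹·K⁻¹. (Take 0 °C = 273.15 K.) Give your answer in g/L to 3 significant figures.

ρ ≈ 27.4 g/L

ρ = PM/(RT) = (809 × 146.1) / (8.314 × 519.1)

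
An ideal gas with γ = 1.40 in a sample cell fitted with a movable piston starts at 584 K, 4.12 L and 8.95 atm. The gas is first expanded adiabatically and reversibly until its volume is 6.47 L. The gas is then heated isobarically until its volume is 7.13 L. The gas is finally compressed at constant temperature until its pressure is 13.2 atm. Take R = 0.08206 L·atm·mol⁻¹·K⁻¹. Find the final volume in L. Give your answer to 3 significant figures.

V₄ ≈ 2.57 L

Adiabatic (γ = 1.40), T V^(γ−1) and P V^γ constant: T₂ = T₁·(V₁/V₂)^(γ−1) = 487.5 K; P₂ = P₁·(V₁/V₂)^γ = 4.758 atm.
Isobaric, so V/T is constant: P₃ = P₂; T₃ = T₂·(V₃/V₂) = 537.3 K.
Isothermal, so P V is constant: T₄ = T₃; V₄ = V₃·(P₃/P₄) = 2.570 L.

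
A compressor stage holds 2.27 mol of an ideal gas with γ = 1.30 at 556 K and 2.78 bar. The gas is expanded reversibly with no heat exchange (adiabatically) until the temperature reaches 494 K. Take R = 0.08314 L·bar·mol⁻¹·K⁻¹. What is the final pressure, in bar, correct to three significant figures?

From PV = nRT: V₁ = nRT₁/P₁ = 37.75 L.
Adiabatic (γ = 1.30), T V^(γ−1) and P V^γ constant: P₂ = P₁·(T₂/T₁)^(γ/(γ−1)) = 1.665 bar; V₂ = V₁·(T₁/T₂)^(1/(γ−1)) = 55.98 L.

P₂ ≈ 1.67 bar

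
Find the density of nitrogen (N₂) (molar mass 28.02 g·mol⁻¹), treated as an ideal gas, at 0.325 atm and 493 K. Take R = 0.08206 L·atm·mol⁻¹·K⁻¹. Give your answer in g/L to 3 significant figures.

ρ ≈ 0.225 g/L

ρ = PM/(RT) = (0.325 × 28.02) / (0.08206 × 493.0)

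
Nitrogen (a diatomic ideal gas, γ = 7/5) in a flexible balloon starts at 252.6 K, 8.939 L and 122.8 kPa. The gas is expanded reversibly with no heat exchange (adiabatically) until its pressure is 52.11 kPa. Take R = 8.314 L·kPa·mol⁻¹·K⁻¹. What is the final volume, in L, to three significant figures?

Reversible adiabatic, γ = 7/5: T₂ = T₁·(P₂/P₁)^((γ−1)/γ) = 197.7 K; V₂ = V₁·(P₁/P₂)^(1/γ) = 16.49 L.

V₂ ≈ 16.5 L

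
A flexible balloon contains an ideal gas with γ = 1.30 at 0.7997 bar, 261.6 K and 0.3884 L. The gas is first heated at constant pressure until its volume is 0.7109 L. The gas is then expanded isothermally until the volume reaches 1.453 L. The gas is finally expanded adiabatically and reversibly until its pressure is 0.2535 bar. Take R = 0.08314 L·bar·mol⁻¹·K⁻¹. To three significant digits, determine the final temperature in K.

T₄ ≈ 433 K

P constant ⇒ V ∝ T: P₂ = P₁; T₂ = T₁·(V₂/V₁) = 478.8 K.
T constant ⇒ Boyle's law P V = const: T₃ = T₂; P₃ = P₂·(V₂/V₃) = 0.3913 bar.
Adiabatic (γ = 1.30), T V^(γ−1) and P V^γ constant: T₄ = T₃·(P₄/P₃)^((γ−1)/γ) = 433.2 K; V₄ = V₃·(P₃/P₄)^(1/γ) = 2.029 L.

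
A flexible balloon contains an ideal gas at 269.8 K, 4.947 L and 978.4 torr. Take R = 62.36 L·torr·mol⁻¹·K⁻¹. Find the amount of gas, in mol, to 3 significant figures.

PV = nRT ⇒ n = PV/(RT) = (978.4 × 4.947) / (62.36 × 269.8)

n ≈ 0.288 mol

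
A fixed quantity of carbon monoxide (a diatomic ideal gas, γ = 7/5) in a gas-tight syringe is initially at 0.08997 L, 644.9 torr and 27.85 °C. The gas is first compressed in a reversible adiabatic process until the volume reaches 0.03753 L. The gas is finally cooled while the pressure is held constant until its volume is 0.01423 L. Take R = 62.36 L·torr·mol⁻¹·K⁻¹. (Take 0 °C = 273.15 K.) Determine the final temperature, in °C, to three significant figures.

T₃ ≈ -111 °C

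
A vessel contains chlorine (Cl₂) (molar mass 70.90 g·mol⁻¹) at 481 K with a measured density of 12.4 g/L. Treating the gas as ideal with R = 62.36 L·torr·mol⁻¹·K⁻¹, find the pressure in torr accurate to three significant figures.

P ≈ 5.25e+03 torr

ρ = PM/(RT) ⇒ P = ρRT/M = (12.4 × 62.36 × 481.0) / 70.90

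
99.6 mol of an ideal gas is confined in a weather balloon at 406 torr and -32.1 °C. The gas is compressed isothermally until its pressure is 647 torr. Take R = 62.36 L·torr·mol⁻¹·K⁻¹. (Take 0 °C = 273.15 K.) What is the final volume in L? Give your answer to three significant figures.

V₂ ≈ 2.31e+03 L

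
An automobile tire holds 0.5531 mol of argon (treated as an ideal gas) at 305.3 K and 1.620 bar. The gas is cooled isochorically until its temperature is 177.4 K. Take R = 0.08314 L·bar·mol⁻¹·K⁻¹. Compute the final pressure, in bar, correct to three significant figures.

P₂ ≈ 0.941 bar

From PV = nRT: V₁ = nRT₁/P₁ = 8.666 L.
V constant ⇒ P ∝ T: V₂ = V₁; P₂ = P₁·(T₂/T₁) = 0.9413 bar.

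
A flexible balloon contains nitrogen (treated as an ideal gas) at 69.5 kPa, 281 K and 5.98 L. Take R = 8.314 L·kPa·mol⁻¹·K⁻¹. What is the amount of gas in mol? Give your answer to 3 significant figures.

PV = nRT ⇒ n = PV/(RT) = (69.5 × 5.98) / (8.314 × 281)

n ≈ 0.178 mol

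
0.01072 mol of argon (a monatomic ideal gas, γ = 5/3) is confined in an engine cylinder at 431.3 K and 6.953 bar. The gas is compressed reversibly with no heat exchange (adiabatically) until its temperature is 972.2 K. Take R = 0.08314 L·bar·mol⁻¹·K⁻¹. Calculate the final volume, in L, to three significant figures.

V₂ ≈ 0.0163 L

From PV = nRT: V₁ = nRT₁/P₁ = 0.05529 L.
Reversible adiabatic, γ = 5/3: P₂ = P₁·(T₂/T₁)^(γ/(γ−1)) = 53.04 bar; V₂ = V₁·(T₁/T₂)^(1/(γ−1)) = 0.01634 L.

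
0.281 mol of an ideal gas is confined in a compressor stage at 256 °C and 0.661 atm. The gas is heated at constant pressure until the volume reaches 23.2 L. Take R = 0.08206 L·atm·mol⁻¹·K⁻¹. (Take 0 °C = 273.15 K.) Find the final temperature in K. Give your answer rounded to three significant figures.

T₂ ≈ 665 K

Convert: T₁ = 529.1 K.
From PV = nRT: V₁ = nRT₁/P₁ = 18.46 L.
P constant ⇒ V ∝ T: P₂ = P₁; T₂ = T₁·(V₂/V₁) = 665.0 K.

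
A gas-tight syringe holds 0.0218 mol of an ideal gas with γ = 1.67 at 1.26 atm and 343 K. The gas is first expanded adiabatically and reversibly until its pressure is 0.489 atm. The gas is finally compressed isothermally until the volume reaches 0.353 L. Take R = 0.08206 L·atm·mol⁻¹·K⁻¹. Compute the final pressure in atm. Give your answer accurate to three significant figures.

P₃ ≈ 1.19 atm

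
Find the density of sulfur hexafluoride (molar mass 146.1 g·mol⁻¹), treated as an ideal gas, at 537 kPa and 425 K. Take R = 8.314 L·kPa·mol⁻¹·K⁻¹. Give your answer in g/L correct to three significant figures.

ρ = PM/(RT) = (537 × 146.1) / (8.314 × 425.0)

ρ ≈ 22.2 g/L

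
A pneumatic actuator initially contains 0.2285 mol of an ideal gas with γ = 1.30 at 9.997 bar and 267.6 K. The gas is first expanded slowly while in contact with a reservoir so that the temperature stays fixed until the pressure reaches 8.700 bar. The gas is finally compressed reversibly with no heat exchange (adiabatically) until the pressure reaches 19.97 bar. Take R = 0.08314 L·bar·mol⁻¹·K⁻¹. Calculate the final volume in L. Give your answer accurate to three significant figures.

V₃ ≈ 0.308 L

From PV = nRT: V₁ = nRT₁/P₁ = 0.5085 L.
T constant ⇒ Boyle's law P V = const: T₂ = T₁; V₂ = V₁·(P₁/P₂) = 0.5843 L.
Reversible adiabatic, γ = 1.30: T₃ = T₂·(P₃/P₂)^((γ−1)/γ) = 324.2 K; V₃ = V₂·(P₂/P₃)^(1/γ) = 0.3084 L.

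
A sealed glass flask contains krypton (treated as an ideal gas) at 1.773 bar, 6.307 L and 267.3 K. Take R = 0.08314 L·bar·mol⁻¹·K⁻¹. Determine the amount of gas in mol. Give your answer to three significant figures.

PV = nRT ⇒ n = PV/(RT) = (1.773 × 6.307) / (0.08314 × 267.3)

n ≈ 0.503 mol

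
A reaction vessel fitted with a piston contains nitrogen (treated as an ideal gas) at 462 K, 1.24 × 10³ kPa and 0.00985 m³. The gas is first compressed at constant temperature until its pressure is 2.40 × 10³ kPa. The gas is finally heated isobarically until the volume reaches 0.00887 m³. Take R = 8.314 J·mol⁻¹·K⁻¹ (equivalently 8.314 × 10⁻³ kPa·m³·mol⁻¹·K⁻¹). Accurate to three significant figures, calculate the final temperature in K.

Isothermal, so P V is constant: T₂ = T₁; V₂ = V₁·(P₁/P₂) = 0.005089 m³.
P constant ⇒ V ∝ T: P₃ = P₂; T₃ = T₂·(V₃/V₂) = 805.2 K.

T₃ ≈ 805 K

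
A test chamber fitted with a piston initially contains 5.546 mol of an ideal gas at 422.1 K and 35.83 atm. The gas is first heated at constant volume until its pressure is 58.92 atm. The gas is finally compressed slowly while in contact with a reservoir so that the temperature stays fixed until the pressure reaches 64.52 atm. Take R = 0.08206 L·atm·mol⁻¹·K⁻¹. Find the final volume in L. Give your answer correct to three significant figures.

From PV = nRT: V₁ = nRT₁/P₁ = 5.361 L.
Isochoric, so P/T is constant: V₂ = V₁; T₂ = T₁·(P₂/P₁) = 694.1 K.
Isothermal, so P V is constant: T₃ = T₂; V₃ = V₂·(P₂/P₃) = 4.896 L.

V₃ ≈ 4.90 L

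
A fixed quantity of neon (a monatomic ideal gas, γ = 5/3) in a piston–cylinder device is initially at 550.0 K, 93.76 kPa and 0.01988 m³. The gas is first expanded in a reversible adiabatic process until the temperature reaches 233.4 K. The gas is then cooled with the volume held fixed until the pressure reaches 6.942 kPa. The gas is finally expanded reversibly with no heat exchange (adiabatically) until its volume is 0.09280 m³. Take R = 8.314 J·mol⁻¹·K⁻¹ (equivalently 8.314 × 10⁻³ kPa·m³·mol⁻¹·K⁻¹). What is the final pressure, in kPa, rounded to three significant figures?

P₄ ≈ 4.54 kPa

Reversible adiabatic, γ = 5/3: P₂ = P₁·(T₂/T₁)^(γ/(γ−1)) = 11.00 kPa; V₂ = V₁·(T₁/T₂)^(1/(γ−1)) = 0.07191 m³.
V constant ⇒ P ∝ T: V₃ = V₂; T₃ = T₂·(P₃/P₂) = 147.3 K.
Reversible adiabatic, γ = 5/3: T₄ = T₃·(V₃/V₄)^(γ−1) = 124.3 K; P₄ = P₃·(V₃/V₄)^γ = 4.539 kPa.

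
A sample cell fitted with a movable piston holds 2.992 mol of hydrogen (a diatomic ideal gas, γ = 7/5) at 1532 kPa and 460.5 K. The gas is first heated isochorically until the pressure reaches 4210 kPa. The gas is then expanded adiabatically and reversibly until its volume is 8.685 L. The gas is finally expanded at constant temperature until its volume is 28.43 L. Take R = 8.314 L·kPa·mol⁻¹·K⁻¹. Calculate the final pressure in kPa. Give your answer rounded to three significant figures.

From PV = nRT: V₁ = nRT₁/P₁ = 7.477 L.
V constant ⇒ P ∝ T: V₂ = V₁; T₂ = T₁·(P₂/P₁) = 1265 K.
Adiabatic (γ = 7/5), T V^(γ−1) and P V^γ constant: T₃ = T₂·(V₂/V₃)^(γ−1) = 1192 K; P₃ = P₂·(V₂/V₃)^γ = 3414 kPa.
Isothermal, so P V is constant: T₄ = T₃; P₄ = P₃·(V₃/V₄) = 1043 kPa.

P₄ ≈ 1.04e+03 kPa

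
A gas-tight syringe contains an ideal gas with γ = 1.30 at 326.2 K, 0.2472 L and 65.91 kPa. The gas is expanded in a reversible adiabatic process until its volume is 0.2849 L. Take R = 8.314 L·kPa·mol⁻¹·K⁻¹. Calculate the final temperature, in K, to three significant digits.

Reversible adiabatic, γ = 1.30: T₂ = T₁·(V₁/V₂)^(γ−1) = 312.6 K; P₂ = P₁·(V₁/V₂)^γ = 54.80 kPa.

T₂ ≈ 313 K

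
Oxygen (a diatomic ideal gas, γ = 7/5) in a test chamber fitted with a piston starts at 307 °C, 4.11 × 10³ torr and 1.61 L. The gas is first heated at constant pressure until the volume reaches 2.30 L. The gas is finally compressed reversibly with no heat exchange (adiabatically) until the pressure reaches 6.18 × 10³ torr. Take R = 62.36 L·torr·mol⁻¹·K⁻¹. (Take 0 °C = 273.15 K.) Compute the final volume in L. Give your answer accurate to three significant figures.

V₃ ≈ 1.72 L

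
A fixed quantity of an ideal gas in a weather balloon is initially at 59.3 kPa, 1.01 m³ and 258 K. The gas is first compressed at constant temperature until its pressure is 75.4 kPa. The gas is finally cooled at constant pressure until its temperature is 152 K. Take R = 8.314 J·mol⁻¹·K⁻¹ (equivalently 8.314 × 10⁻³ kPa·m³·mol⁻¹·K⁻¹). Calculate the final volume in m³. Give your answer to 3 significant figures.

T constant ⇒ Boyle's law P V = const: T₂ = T₁; V₂ = V₁·(P₁/P₂) = 0.7943 m³.
Isobaric, so V/T is constant: P₃ = P₂; V₃ = V₂·(T₃/T₂) = 0.4680 m³.

V₃ ≈ 0.468 m³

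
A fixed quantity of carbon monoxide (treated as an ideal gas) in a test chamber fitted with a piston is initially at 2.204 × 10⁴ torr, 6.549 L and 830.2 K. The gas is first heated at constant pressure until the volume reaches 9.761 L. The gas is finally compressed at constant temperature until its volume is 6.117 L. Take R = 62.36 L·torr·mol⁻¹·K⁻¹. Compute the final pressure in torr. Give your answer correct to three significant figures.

Isobaric, so V/T is constant: P₂ = P₁; T₂ = T₁·(V₂/V₁) = 1237 K.
T constant ⇒ Boyle's law P V = const: T₃ = T₂; P₃ = P₂·(V₂/V₃) = 3.517e+04 torr.

P₃ ≈ 3.52e+04 torr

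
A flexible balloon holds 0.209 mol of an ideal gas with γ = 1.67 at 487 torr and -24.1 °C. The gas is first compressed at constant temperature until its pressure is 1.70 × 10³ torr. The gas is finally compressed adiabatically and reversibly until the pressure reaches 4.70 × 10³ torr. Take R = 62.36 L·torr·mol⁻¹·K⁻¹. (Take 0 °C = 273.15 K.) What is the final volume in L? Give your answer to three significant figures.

V₃ ≈ 1.04 L

Convert: T₁ = 249.0 K.
From PV = nRT: V₁ = nRT₁/P₁ = 6.665 L.
Isothermal, so P V is constant: T₂ = T₁; V₂ = V₁·(P₁/P₂) = 1.909 L.
Adiabatic (γ = 1.67), T V^(γ−1) and P V^γ constant: T₃ = T₂·(P₃/P₂)^((γ−1)/γ) = 374.5 K; V₃ = V₂·(P₂/P₃)^(1/γ) = 1.039 L.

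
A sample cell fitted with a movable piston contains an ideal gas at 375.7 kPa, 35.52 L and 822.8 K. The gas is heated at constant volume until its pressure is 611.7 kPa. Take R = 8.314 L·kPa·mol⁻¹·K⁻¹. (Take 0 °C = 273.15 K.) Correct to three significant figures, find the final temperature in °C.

Isochoric, so P/T is constant: V₂ = V₁; T₂ = T₁·(P₂/P₁) = 1340 K.

T₂ ≈ 1.07e+03 °C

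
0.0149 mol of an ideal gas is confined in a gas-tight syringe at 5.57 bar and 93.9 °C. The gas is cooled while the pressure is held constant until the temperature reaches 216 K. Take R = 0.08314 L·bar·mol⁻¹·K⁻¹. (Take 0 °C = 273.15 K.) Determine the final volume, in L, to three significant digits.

V₂ ≈ 0.0480 L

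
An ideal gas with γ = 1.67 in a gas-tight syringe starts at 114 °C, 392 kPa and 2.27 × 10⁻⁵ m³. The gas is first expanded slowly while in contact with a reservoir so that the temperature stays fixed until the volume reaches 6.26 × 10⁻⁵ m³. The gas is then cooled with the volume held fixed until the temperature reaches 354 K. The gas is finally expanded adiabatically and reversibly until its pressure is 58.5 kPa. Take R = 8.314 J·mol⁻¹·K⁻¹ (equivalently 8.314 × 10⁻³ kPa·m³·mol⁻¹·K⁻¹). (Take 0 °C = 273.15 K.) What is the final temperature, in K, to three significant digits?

T₄ ≈ 257 K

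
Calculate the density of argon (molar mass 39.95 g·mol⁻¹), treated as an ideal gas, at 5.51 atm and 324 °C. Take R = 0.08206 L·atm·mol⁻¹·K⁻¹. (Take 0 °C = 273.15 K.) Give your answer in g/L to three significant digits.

ρ ≈ 4.49 g/L

ρ = PM/(RT) = (5.51 × 39.95) / (0.08206 × 597.1)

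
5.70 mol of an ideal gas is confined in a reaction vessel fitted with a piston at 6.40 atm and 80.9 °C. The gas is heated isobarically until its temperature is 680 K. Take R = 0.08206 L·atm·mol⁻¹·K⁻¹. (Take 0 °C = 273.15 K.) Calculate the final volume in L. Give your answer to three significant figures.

V₂ ≈ 49.7 L

Convert: T₁ = 354.0 K.
From PV = nRT: V₁ = nRT₁/P₁ = 25.88 L.
Isobaric, so V/T is constant: P₂ = P₁; V₂ = V₁·(T₂/T₁) = 49.70 L.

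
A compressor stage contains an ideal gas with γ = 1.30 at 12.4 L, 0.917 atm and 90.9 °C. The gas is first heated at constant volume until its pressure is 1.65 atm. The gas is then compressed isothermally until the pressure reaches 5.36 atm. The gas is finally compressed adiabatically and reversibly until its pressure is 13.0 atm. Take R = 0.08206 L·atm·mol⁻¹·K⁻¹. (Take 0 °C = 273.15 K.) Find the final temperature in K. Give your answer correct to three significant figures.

T₄ ≈ 804 K

Convert: T₁ = 364.0 K.
Isochoric, so P/T is constant: V₂ = V₁; T₂ = T₁·(P₂/P₁) = 655.1 K.
T constant ⇒ Boyle's law P V = const: T₃ = T₂; V₃ = V₂·(P₂/P₃) = 3.817 L.
Reversible adiabatic, γ = 1.30: T₄ = T₃·(P₄/P₃)^((γ−1)/γ) = 803.7 K; V₄ = V₃·(P₃/P₄)^(1/γ) = 1.931 L.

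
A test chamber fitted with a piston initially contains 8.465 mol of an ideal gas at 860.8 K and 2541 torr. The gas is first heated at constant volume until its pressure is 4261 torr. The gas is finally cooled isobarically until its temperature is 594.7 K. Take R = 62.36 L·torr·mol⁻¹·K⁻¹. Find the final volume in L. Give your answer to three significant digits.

V₃ ≈ 73.7 L

From PV = nRT: V₁ = nRT₁/P₁ = 178.8 L.
Isochoric, so P/T is constant: V₂ = V₁; T₂ = T₁·(P₂/P₁) = 1443 K.
P constant ⇒ V ∝ T: P₃ = P₂; V₃ = V₂·(T₃/T₂) = 73.67 L.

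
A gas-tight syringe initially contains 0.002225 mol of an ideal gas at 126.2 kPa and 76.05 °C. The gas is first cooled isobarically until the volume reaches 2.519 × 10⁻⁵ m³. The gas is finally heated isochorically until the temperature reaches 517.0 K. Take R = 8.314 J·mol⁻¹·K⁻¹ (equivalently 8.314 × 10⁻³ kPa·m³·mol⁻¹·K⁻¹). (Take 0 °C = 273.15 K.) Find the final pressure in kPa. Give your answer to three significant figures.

Convert: T₁ = 349.2 K.
From PV = nRT: V₁ = nRT₁/P₁ = 5.119e-05 m³.
P constant ⇒ V ∝ T: P₂ = P₁; T₂ = T₁·(V₂/V₁) = 171.8 K.
V constant ⇒ P ∝ T: V₃ = V₂; P₃ = P₂·(T₃/T₂) = 379.7 kPa.

P₃ ≈ 380 kPa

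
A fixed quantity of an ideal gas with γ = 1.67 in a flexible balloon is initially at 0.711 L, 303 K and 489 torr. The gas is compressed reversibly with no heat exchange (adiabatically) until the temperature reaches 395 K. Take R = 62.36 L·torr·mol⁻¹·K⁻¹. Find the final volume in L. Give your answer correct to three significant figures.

V₂ ≈ 0.479 L

Reversible adiabatic, γ = 1.67: P₂ = P₁·(T₂/T₁)^(γ/(γ−1)) = 947.0 torr; V₂ = V₁·(T₁/T₂)^(1/(γ−1)) = 0.4786 L.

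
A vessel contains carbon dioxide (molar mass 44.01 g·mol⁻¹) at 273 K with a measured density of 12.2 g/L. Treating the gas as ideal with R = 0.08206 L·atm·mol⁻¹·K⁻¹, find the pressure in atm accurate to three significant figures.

ρ = PM/(RT) ⇒ P = ρRT/M = (12.2 × 0.08206 × 273.0) / 44.01

P ≈ 6.21 atm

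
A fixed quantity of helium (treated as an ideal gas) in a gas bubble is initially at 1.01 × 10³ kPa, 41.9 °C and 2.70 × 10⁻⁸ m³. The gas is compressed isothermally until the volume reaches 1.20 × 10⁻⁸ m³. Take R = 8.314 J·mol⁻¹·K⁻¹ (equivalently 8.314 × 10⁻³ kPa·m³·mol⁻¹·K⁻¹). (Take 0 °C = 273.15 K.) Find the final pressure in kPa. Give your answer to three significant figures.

P₂ ≈ 2.27e+03 kPa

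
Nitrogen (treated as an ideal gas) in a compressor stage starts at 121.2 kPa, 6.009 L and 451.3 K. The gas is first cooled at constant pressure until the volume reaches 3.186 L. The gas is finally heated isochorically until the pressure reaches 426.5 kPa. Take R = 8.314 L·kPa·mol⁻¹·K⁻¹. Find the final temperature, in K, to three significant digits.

T₃ ≈ 842 K

P constant ⇒ V ∝ T: P₂ = P₁; T₂ = T₁·(V₂/V₁) = 239.3 K.
V constant ⇒ P ∝ T: V₃ = V₂; T₃ = T₂·(P₃/P₂) = 842.0 K.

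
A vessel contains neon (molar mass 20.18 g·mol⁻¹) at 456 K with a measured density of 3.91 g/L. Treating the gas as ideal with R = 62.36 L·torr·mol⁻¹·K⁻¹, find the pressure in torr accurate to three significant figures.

P ≈ 5.51e+03 torr

ρ = PM/(RT) ⇒ P = ρRT/M = (3.91 × 62.36 × 456.0) / 20.18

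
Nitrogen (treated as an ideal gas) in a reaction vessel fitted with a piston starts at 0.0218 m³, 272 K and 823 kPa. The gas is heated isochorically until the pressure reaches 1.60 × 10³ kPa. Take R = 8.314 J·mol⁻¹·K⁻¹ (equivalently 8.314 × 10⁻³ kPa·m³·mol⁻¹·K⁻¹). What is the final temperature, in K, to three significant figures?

T₂ ≈ 529 K

Isochoric, so P/T is constant: V₂ = V₁; T₂ = T₁·(P₂/P₁) = 528.8 K.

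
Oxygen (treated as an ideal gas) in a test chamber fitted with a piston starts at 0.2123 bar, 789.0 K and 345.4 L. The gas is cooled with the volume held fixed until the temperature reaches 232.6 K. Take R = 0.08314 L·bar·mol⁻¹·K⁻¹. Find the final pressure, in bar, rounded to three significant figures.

V constant ⇒ P ∝ T: V₂ = V₁; P₂ = P₁·(T₂/T₁) = 0.06259 bar.

P₂ ≈ 0.0626 bar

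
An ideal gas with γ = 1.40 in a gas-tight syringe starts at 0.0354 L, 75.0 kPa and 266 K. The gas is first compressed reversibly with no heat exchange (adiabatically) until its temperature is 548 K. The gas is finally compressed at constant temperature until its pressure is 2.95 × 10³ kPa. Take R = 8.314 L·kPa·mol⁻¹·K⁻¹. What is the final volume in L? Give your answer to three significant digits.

V₃ ≈ 0.00185 L

Reversible adiabatic, γ = 1.40: P₂ = P₁·(T₂/T₁)^(γ/(γ−1)) = 941.3 kPa; V₂ = V₁·(T₁/T₂)^(1/(γ−1)) = 0.005811 L.
Isothermal, so P V is constant: T₃ = T₂; V₃ = V₂·(P₂/P₃) = 0.001854 L.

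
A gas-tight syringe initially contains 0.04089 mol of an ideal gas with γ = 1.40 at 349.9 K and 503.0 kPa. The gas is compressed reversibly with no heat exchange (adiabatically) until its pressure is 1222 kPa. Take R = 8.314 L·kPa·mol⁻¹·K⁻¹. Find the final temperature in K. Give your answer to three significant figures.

T₂ ≈ 451 K

From PV = nRT: V₁ = nRT₁/P₁ = 0.2365 L.
Adiabatic (γ = 1.40), T V^(γ−1) and P V^γ constant: T₂ = T₁·(P₂/P₁)^((γ−1)/γ) = 450.9 K; V₂ = V₁·(P₁/P₂)^(1/γ) = 0.1254 L.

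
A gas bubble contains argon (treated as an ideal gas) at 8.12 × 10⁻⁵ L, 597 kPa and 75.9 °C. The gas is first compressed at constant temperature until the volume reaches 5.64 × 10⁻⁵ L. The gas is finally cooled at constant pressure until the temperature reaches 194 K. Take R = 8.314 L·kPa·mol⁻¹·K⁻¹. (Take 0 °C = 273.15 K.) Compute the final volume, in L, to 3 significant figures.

Convert: T₁ = 349.0 K.
T constant ⇒ Boyle's law P V = const: T₂ = T₁; P₂ = P₁·(V₁/V₂) = 859.5 kPa.
Isobaric, so V/T is constant: P₃ = P₂; V₃ = V₂·(T₃/T₂) = 3.135e-05 L.

V₃ ≈ 3.13e-05 L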